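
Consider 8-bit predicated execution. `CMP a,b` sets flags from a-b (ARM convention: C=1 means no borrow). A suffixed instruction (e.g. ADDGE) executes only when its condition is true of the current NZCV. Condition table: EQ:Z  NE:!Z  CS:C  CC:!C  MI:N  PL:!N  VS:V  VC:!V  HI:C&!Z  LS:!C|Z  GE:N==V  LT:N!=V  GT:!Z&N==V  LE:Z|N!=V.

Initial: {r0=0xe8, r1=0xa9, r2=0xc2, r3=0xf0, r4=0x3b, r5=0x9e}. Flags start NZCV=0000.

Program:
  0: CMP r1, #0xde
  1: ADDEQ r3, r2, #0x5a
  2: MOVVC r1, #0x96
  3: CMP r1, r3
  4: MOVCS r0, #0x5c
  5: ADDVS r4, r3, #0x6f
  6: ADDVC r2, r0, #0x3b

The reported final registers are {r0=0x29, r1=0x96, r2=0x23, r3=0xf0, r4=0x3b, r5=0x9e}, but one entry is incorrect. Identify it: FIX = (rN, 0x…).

0: ✓ CMP  NZCV=1000
1: · ADDEQ
2: ✓ MOVVC  r1←0x96
3: ✓ CMP  NZCV=1000
4: · MOVCS
5: · ADDVS
6: ✓ ADDVC  r2←0x23

FIX = (r0, 0xe8)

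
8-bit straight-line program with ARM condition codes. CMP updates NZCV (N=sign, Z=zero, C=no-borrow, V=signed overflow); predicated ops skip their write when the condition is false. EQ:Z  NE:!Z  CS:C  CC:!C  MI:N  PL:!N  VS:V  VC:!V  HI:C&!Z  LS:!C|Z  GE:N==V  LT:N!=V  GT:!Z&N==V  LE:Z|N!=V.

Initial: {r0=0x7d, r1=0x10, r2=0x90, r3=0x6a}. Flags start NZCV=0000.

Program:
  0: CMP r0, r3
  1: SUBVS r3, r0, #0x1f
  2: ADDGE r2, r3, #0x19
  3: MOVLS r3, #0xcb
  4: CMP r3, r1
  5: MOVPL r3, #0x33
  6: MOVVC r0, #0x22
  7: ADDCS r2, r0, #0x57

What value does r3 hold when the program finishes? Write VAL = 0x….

VAL = 0x33

[0] flags=0010 → (cmp)
[1] flags=0010 VS?F → skip
[2] flags=0010 GE?T → r2=0x83
[3] flags=0010 LS?F → skip
[4] flags=0010 → (cmp)
[5] flags=0010 PL?T → r3=0x33
[6] flags=0010 VC?T → r0=0x22
[7] flags=0010 CS?T → r2=0x79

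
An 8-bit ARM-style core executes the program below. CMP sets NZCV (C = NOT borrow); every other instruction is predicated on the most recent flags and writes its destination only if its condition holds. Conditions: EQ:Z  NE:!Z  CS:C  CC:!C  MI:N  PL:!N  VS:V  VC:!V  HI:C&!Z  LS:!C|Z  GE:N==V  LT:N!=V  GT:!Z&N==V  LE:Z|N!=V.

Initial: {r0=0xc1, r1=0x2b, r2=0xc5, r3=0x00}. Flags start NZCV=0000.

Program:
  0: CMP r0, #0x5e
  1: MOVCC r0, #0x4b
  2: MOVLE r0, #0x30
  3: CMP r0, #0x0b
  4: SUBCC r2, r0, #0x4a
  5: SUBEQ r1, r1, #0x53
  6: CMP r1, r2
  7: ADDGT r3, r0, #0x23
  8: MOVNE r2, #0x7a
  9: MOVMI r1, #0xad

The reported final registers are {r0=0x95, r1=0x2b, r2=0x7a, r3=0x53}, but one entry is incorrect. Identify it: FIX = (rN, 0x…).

FIX = (r0, 0x30)

[0] flags=0011 → (cmp)
[1] flags=0011 CC?F → skip
[2] flags=0011 LE?T → r0=0x30
[3] flags=0010 → (cmp)
[4] flags=0010 CC?F → skip
[5] flags=0010 EQ?F → skip
[6] flags=0000 → (cmp)
[7] flags=0000 GT?T → r3=0x53
[8] flags=0000 NE?T → r2=0x7a
[9] flags=0000 MI?F → skip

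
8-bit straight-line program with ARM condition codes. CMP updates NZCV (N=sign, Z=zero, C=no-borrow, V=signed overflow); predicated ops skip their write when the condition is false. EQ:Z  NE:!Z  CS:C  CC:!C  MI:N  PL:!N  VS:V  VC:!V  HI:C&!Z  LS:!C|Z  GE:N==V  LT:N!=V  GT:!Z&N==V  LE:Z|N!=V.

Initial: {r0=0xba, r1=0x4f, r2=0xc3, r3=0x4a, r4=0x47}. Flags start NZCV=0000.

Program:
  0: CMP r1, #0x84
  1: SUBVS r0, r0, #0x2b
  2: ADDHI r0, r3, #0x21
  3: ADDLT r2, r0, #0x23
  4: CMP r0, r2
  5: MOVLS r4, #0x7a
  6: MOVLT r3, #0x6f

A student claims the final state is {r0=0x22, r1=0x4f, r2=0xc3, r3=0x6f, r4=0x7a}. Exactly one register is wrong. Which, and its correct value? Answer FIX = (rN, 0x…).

[0] flags=1001 → (cmp)
[1] flags=1001 VS?T → r0=0x8f
[2] flags=1001 HI?F → skip
[3] flags=1001 LT?F → skip
[4] flags=1000 → (cmp)
[5] flags=1000 LS?T → r4=0x7a
[6] flags=1000 LT?T → r3=0x6f

FIX = (r0, 0x8f)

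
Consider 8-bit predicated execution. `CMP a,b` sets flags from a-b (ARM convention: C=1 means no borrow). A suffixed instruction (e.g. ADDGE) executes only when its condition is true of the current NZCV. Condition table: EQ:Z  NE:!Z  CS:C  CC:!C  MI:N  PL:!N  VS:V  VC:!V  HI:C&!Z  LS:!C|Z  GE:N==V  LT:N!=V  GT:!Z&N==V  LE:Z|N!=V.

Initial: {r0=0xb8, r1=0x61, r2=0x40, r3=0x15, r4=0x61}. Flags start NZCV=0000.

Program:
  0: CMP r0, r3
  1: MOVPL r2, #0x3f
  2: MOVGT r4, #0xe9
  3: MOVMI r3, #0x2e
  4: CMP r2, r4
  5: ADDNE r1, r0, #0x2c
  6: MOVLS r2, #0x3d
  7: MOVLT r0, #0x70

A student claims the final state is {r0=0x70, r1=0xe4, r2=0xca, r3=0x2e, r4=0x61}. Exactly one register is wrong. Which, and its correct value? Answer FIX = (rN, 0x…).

FIX = (r2, 0x3d)

0: ✓ CMP  NZCV=1010
1: · MOVPL
2: · MOVGT
3: ✓ MOVMI  r3←0x2e
4: ✓ CMP  NZCV=1000
5: ✓ ADDNE  r1←0xe4
6: ✓ MOVLS  r2←0x3d
7: ✓ MOVLT  r0←0x70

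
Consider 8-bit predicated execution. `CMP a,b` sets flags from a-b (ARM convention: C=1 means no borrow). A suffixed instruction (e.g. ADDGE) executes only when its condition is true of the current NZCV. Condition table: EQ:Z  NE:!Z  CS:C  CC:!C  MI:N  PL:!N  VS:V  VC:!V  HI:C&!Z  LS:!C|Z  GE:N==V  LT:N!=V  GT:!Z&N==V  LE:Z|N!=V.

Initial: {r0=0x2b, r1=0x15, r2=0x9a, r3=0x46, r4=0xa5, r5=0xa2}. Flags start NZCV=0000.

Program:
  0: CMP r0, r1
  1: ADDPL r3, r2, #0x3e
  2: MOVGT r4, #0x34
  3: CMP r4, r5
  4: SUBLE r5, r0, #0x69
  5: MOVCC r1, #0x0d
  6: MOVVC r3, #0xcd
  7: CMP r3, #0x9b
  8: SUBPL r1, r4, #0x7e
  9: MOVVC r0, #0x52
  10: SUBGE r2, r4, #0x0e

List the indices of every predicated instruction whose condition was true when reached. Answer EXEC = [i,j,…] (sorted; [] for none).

0: ✓ CMP  NZCV=0010
1: ✓ ADDPL  r3←0xd8
2: ✓ MOVGT  r4←0x34
3: ✓ CMP  NZCV=1001
4: · SUBLE
5: ✓ MOVCC  r1←0x0d
6: · MOVVC
7: ✓ CMP  NZCV=0010
8: ✓ SUBPL  r1←0xb6
9: ✓ MOVVC  r0←0x52
10: ✓ SUBGE  r2←0x26

EXEC = [1,2,5,8,9,10]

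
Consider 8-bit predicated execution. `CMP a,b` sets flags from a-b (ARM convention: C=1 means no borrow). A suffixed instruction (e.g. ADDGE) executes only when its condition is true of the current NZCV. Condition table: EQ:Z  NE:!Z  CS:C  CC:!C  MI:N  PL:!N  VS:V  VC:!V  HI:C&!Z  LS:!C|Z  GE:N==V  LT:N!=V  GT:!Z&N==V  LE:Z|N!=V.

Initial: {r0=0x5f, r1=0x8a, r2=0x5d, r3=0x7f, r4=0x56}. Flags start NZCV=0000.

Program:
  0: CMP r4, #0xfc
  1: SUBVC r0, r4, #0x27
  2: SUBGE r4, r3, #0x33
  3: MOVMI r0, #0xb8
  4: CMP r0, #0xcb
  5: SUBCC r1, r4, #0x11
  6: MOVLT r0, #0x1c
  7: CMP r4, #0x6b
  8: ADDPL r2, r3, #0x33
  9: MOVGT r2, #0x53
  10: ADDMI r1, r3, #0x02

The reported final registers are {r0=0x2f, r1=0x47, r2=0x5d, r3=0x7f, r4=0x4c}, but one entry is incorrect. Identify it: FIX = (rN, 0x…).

0: ✓ CMP  NZCV=0000
1: ✓ SUBVC  r0←0x2f
2: ✓ SUBGE  r4←0x4c
3: · MOVMI
4: ✓ CMP  NZCV=0000
5: ✓ SUBCC  r1←0x3b
6: · MOVLT
7: ✓ CMP  NZCV=1000
8: · ADDPL
9: · MOVGT
10: ✓ ADDMI  r1←0x81

FIX = (r1, 0x81)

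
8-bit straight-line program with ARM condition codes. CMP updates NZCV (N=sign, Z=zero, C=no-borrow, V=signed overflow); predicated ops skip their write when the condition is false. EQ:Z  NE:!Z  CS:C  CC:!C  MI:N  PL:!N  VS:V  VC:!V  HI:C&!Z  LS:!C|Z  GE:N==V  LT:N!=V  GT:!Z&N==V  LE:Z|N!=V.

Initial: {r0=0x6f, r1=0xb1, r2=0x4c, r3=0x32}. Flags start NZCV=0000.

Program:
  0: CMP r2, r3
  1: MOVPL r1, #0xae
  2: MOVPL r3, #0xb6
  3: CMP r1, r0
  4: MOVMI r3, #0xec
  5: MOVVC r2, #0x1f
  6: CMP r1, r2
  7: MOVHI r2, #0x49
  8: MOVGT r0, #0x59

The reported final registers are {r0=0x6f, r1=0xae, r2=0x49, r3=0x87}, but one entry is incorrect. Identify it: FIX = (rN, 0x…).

[0] flags=0010 → (cmp)
[1] flags=0010 PL?T → r1=0xae
[2] flags=0010 PL?T → r3=0xb6
[3] flags=0011 → (cmp)
[4] flags=0011 MI?F → skip
[5] flags=0011 VC?F → skip
[6] flags=0011 → (cmp)
[7] flags=0011 HI?T → r2=0x49
[8] flags=0011 GT?F → skip

FIX = (r3, 0xb6)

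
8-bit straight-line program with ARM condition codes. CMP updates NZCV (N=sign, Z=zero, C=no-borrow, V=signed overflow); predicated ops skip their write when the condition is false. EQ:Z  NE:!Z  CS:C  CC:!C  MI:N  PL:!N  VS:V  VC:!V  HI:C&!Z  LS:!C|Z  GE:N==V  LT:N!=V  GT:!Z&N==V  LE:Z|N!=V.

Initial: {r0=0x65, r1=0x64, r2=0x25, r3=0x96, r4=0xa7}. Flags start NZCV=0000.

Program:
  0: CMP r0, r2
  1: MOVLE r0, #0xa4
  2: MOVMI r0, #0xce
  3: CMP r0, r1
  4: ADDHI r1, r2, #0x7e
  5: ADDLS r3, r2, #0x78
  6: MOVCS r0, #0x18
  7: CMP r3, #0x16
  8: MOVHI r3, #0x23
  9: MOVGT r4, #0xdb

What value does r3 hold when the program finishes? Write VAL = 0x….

VAL = 0x23

[0] flags=0010 → (cmp)
[1] flags=0010 LE?F → skip
[2] flags=0010 MI?F → skip
[3] flags=0010 → (cmp)
[4] flags=0010 HI?T → r1=0xa3
[5] flags=0010 LS?F → skip
[6] flags=0010 CS?T → r0=0x18
[7] flags=1010 → (cmp)
[8] flags=1010 HI?T → r3=0x23
[9] flags=1010 GT?F → skip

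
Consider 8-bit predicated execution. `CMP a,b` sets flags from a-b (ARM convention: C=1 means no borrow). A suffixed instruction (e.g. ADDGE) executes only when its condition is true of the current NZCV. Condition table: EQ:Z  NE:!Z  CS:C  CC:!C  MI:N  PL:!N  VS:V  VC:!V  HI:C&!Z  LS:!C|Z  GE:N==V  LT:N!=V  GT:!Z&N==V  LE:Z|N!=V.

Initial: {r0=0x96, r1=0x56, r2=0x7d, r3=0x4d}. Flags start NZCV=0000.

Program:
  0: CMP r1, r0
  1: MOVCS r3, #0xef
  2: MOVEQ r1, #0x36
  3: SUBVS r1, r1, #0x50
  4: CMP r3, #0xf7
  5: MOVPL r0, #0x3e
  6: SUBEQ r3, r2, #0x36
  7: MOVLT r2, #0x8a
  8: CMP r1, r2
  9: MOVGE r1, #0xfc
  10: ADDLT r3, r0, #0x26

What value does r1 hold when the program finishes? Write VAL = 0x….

[0] flags=1001 → (cmp)
[1] flags=1001 CS?F → skip
[2] flags=1001 EQ?F → skip
[3] flags=1001 VS?T → r1=0x06
[4] flags=0000 → (cmp)
[5] flags=0000 PL?T → r0=0x3e
[6] flags=0000 EQ?F → skip
[7] flags=0000 LT?F → skip
[8] flags=1000 → (cmp)
[9] flags=1000 GE?F → skip
[10] flags=1000 LT?T → r3=0x64

VAL = 0x06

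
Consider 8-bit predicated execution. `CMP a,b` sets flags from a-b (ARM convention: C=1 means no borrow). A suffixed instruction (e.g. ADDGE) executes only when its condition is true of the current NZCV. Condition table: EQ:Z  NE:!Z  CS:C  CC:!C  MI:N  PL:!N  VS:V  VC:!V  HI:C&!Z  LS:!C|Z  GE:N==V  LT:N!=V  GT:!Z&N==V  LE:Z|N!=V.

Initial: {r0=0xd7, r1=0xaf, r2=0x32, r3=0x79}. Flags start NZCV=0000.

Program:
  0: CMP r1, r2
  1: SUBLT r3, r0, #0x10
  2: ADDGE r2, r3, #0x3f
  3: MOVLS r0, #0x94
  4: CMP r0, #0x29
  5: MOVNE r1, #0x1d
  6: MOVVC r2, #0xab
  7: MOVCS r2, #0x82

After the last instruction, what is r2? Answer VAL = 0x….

0: ✓ CMP  NZCV=0011
1: ✓ SUBLT  r3←0xc7
2: · ADDGE
3: · MOVLS
4: ✓ CMP  NZCV=1010
5: ✓ MOVNE  r1←0x1d
6: ✓ MOVVC  r2←0xab
7: ✓ MOVCS  r2←0x82

VAL = 0x82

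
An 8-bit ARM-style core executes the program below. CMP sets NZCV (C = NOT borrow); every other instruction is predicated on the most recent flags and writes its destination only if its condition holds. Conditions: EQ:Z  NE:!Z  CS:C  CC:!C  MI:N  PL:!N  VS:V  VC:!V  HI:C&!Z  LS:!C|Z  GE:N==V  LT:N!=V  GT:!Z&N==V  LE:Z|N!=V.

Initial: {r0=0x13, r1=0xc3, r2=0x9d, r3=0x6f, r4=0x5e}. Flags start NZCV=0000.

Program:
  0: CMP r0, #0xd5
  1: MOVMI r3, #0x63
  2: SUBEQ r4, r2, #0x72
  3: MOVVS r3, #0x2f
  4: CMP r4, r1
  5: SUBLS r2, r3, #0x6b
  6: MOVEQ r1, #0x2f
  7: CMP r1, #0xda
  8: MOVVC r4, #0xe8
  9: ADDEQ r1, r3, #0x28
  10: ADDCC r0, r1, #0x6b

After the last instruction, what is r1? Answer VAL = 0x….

VAL = 0xc3

[0] flags=0000 → (cmp)
[1] flags=0000 MI?F → skip
[2] flags=0000 EQ?F → skip
[3] flags=0000 VS?F → skip
[4] flags=1001 → (cmp)
[5] flags=1001 LS?T → r2=0x04
[6] flags=1001 EQ?F → skip
[7] flags=1000 → (cmp)
[8] flags=1000 VC?T → r4=0xe8
[9] flags=1000 EQ?F → skip
[10] flags=1000 CC?T → r0=0x2e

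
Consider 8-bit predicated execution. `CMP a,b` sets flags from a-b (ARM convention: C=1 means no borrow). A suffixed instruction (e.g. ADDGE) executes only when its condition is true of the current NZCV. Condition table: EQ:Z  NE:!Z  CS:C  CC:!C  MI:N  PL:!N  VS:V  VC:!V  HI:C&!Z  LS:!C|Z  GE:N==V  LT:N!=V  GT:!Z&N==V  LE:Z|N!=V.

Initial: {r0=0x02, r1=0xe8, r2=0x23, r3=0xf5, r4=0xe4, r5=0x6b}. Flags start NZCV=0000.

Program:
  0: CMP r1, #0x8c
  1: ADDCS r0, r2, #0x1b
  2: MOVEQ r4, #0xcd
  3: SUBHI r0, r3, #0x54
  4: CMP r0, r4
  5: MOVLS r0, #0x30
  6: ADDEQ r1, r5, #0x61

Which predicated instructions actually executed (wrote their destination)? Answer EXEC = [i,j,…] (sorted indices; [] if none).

EXEC = [1,3,5]

[0] flags=0010 → (cmp)
[1] flags=0010 CS?T → r0=0x3e
[2] flags=0010 EQ?F → skip
[3] flags=0010 HI?T → r0=0xa1
[4] flags=1000 → (cmp)
[5] flags=1000 LS?T → r0=0x30
[6] flags=1000 EQ?F → skip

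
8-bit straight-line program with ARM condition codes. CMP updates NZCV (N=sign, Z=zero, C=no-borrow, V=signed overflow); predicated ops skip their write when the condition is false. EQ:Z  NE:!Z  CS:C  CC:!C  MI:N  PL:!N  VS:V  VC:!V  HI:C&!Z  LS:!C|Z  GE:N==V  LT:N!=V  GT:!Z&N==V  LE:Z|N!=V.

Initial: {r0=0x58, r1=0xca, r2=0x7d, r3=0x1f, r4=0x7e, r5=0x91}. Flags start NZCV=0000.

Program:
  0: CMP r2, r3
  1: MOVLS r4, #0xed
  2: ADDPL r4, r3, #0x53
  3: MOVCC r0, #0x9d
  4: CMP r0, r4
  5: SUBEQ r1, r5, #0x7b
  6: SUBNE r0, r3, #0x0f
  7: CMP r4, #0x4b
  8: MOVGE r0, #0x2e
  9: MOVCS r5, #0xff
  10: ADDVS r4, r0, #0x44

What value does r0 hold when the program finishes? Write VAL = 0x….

VAL = 0x2e

[0] flags=0010 → (cmp)
[1] flags=0010 LS?F → skip
[2] flags=0010 PL?T → r4=0x72
[3] flags=0010 CC?F → skip
[4] flags=1000 → (cmp)
[5] flags=1000 EQ?F → skip
[6] flags=1000 NE?T → r0=0x10
[7] flags=0010 → (cmp)
[8] flags=0010 GE?T → r0=0x2e
[9] flags=0010 CS?T → r5=0xff
[10] flags=0010 VS?F → skip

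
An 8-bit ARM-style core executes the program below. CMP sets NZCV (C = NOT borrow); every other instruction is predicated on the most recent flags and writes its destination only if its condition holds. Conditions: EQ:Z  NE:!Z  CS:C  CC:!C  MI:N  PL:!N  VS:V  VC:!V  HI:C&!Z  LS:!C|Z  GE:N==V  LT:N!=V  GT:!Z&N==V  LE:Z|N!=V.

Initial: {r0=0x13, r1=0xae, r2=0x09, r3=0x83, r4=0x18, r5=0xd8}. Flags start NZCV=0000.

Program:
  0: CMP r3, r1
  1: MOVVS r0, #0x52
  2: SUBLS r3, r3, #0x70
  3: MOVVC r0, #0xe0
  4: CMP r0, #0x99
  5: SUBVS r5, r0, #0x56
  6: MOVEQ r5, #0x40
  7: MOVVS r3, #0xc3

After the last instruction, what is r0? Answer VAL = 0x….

VAL = 0xe0

0: ✓ CMP  NZCV=1000
1: · MOVVS
2: ✓ SUBLS  r3←0x13
3: ✓ MOVVC  r0←0xe0
4: ✓ CMP  NZCV=0010
5: · SUBVS
6: · MOVEQ
7: · MOVVS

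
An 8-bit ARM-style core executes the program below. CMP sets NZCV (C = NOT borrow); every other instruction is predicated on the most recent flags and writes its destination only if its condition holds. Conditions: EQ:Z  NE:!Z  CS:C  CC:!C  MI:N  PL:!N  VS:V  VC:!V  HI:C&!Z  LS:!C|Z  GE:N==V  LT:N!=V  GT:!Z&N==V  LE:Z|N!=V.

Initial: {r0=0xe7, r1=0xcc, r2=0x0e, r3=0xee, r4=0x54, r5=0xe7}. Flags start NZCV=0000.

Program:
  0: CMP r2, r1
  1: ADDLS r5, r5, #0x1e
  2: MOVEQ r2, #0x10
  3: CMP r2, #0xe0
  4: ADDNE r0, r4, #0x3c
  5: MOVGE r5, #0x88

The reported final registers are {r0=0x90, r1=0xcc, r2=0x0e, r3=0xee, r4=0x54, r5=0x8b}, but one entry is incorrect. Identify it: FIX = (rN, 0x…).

[0] flags=0000 → (cmp)
[1] flags=0000 LS?T → r5=0x05
[2] flags=0000 EQ?F → skip
[3] flags=0000 → (cmp)
[4] flags=0000 NE?T → r0=0x90
[5] flags=0000 GE?T → r5=0x88

FIX = (r5, 0x88)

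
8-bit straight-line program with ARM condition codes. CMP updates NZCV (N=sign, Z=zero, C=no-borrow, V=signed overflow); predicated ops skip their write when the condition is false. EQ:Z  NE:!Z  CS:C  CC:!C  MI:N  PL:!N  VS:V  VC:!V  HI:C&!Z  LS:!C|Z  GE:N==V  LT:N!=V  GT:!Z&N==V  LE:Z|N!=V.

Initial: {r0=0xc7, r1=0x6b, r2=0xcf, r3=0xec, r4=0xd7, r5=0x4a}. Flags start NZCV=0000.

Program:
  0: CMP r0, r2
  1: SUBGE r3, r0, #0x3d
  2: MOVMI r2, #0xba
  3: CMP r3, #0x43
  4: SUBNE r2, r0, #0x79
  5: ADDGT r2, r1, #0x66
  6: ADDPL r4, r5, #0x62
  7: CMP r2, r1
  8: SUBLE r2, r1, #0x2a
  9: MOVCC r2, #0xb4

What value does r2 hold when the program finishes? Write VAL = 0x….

VAL = 0xb4

0: ✓ CMP  NZCV=1000
1: · SUBGE
2: ✓ MOVMI  r2←0xba
3: ✓ CMP  NZCV=1010
4: ✓ SUBNE  r2←0x4e
5: · ADDGT
6: · ADDPL
7: ✓ CMP  NZCV=1000
8: ✓ SUBLE  r2←0x41
9: ✓ MOVCC  r2←0xb4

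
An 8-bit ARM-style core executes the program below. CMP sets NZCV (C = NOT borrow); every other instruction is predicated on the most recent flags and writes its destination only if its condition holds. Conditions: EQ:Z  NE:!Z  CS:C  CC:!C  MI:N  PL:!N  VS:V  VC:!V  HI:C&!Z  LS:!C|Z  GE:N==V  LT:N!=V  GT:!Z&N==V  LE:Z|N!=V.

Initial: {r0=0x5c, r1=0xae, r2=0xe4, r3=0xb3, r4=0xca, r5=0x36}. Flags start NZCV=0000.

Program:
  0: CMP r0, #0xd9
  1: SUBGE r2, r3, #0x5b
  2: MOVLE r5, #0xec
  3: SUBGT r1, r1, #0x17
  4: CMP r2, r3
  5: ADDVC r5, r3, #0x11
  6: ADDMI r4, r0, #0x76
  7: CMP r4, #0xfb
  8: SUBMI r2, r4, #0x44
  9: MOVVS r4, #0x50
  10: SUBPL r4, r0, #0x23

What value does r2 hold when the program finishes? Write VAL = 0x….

[0] flags=1001 → (cmp)
[1] flags=1001 GE?T → r2=0x58
[2] flags=1001 LE?F → skip
[3] flags=1001 GT?T → r1=0x97
[4] flags=1001 → (cmp)
[5] flags=1001 VC?F → skip
[6] flags=1001 MI?T → r4=0xd2
[7] flags=1000 → (cmp)
[8] flags=1000 MI?T → r2=0x8e
[9] flags=1000 VS?F → skip
[10] flags=1000 PL?F → skip

VAL = 0x8e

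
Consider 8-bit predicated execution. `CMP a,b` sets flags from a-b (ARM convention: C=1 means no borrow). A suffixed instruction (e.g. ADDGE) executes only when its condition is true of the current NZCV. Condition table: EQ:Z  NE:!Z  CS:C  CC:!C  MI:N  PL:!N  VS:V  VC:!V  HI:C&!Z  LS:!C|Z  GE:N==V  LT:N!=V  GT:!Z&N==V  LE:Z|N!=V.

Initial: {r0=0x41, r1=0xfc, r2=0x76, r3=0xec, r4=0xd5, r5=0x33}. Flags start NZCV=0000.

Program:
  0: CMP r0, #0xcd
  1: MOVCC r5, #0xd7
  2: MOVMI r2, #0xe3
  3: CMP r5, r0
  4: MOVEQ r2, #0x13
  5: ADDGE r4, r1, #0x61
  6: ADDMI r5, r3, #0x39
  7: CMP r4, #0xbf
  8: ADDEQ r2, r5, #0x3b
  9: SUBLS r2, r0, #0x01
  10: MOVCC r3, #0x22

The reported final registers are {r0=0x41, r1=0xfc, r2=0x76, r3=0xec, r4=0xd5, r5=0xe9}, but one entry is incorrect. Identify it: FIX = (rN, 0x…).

0: ✓ CMP  NZCV=0000
1: ✓ MOVCC  r5←0xd7
2: · MOVMI
3: ✓ CMP  NZCV=1010
4: · MOVEQ
5: · ADDGE
6: ✓ ADDMI  r5←0x25
7: ✓ CMP  NZCV=0010
8: · ADDEQ
9: · SUBLS
10: · MOVCC

FIX = (r5, 0x25)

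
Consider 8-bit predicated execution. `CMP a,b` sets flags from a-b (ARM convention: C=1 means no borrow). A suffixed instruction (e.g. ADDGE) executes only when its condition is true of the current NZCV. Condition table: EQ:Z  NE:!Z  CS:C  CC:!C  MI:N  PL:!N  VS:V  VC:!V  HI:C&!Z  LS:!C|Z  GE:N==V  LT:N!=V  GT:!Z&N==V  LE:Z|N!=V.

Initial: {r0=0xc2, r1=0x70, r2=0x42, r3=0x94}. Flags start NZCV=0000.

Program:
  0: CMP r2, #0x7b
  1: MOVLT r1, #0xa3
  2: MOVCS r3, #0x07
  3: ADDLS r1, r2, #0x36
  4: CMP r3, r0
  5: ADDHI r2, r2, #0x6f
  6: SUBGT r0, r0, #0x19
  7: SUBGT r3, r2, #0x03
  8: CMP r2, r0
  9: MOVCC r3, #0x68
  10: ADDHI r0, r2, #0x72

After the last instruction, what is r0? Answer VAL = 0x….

[0] flags=1000 → (cmp)
[1] flags=1000 LT?T → r1=0xa3
[2] flags=1000 CS?F → skip
[3] flags=1000 LS?T → r1=0x78
[4] flags=1000 → (cmp)
[5] flags=1000 HI?F → skip
[6] flags=1000 GT?F → skip
[7] flags=1000 GT?F → skip
[8] flags=1001 → (cmp)
[9] flags=1001 CC?T → r3=0x68
[10] flags=1001 HI?F → skip

VAL = 0xc2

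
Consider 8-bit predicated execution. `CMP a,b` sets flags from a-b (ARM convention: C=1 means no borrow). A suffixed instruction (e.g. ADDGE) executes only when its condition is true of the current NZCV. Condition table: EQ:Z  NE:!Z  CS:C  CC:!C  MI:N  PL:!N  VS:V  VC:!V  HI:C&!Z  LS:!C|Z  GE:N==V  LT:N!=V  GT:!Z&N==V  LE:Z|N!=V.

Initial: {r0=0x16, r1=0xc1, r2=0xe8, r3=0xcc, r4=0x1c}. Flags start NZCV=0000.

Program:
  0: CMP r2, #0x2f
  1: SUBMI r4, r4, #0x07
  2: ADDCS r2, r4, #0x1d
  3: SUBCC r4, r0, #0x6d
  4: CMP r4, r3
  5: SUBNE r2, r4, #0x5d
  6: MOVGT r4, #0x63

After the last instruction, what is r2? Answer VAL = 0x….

0: ✓ CMP  NZCV=1010
1: ✓ SUBMI  r4←0x15
2: ✓ ADDCS  r2←0x32
3: · SUBCC
4: ✓ CMP  NZCV=0000
5: ✓ SUBNE  r2←0xb8
6: ✓ MOVGT  r4←0x63

VAL = 0xb8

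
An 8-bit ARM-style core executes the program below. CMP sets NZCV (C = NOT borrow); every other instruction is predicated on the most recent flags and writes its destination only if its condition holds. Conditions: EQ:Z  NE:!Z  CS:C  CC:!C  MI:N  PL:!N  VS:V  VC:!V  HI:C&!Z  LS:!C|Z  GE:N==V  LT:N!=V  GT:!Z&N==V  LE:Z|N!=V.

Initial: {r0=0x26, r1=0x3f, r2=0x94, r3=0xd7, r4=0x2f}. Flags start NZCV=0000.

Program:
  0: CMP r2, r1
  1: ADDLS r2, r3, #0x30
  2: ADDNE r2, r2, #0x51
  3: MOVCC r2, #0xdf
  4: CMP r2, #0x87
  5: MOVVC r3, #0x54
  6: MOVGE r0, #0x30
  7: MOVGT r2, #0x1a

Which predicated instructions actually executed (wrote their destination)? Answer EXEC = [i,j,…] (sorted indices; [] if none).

[0] flags=0011 → (cmp)
[1] flags=0011 LS?F → skip
[2] flags=0011 NE?T → r2=0xe5
[3] flags=0011 CC?F → skip
[4] flags=0010 → (cmp)
[5] flags=0010 VC?T → r3=0x54
[6] flags=0010 GE?T → r0=0x30
[7] flags=0010 GT?T → r2=0x1a

EXEC = [2,5,6,7]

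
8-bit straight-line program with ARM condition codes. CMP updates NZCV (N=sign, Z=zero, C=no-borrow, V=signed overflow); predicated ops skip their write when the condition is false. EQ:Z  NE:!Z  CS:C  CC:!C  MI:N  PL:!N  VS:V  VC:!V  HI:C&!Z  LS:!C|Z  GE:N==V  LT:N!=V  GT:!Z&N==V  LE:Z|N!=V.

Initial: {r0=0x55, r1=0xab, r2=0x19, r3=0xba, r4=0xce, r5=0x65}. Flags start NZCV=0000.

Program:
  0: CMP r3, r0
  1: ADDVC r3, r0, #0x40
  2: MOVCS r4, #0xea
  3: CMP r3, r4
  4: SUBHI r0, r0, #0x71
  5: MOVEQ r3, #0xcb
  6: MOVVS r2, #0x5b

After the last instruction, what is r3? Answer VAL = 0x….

0: ✓ CMP  NZCV=0011
1: · ADDVC
2: ✓ MOVCS  r4←0xea
3: ✓ CMP  NZCV=1000
4: · SUBHI
5: · MOVEQ
6: · MOVVS

VAL = 0xba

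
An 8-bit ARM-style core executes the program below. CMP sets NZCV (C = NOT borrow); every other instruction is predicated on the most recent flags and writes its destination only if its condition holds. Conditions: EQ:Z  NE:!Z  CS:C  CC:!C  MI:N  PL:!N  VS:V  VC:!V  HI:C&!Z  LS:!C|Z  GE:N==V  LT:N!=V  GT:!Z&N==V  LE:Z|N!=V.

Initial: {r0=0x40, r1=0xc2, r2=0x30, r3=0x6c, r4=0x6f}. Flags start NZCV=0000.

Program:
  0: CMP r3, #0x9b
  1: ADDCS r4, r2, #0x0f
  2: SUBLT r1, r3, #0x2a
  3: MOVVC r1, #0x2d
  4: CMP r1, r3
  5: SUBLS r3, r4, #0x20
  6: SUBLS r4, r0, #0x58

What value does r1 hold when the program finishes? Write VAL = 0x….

VAL = 0xc2

0: ✓ CMP  NZCV=1001
1: · ADDCS
2: · SUBLT
3: · MOVVC
4: ✓ CMP  NZCV=0011
5: · SUBLS
6: · SUBLS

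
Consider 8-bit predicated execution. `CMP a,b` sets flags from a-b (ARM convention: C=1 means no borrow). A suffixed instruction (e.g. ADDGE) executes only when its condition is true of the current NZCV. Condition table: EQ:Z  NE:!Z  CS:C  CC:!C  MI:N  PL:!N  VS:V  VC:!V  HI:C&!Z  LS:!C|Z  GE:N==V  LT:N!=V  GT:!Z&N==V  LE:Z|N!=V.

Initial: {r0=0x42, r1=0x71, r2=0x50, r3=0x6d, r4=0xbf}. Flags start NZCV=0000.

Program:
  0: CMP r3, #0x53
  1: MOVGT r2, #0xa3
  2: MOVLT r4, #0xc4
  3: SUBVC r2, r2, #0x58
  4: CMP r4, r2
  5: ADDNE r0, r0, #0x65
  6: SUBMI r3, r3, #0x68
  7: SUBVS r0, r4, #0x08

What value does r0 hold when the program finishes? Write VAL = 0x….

[0] flags=0010 → (cmp)
[1] flags=0010 GT?T → r2=0xa3
[2] flags=0010 LT?F → skip
[3] flags=0010 VC?T → r2=0x4b
[4] flags=0011 → (cmp)
[5] flags=0011 NE?T → r0=0xa7
[6] flags=0011 MI?F → skip
[7] flags=0011 VS?T → r0=0xb7

VAL = 0xb7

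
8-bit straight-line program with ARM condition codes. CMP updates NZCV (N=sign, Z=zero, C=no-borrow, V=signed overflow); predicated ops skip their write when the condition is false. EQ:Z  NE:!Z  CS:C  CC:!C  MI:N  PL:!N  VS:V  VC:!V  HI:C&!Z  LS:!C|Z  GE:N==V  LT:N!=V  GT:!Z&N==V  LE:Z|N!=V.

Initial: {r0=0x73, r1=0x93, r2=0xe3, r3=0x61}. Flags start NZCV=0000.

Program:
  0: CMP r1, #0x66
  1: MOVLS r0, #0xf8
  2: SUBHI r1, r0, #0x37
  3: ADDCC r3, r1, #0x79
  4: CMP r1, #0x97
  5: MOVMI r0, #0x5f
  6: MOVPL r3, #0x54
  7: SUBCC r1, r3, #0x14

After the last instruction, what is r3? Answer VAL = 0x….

VAL = 0x61

[0] flags=0011 → (cmp)
[1] flags=0011 LS?F → skip
[2] flags=0011 HI?T → r1=0x3c
[3] flags=0011 CC?F → skip
[4] flags=1001 → (cmp)
[5] flags=1001 MI?T → r0=0x5f
[6] flags=1001 PL?F → skip
[7] flags=1001 CC?T → r1=0x4d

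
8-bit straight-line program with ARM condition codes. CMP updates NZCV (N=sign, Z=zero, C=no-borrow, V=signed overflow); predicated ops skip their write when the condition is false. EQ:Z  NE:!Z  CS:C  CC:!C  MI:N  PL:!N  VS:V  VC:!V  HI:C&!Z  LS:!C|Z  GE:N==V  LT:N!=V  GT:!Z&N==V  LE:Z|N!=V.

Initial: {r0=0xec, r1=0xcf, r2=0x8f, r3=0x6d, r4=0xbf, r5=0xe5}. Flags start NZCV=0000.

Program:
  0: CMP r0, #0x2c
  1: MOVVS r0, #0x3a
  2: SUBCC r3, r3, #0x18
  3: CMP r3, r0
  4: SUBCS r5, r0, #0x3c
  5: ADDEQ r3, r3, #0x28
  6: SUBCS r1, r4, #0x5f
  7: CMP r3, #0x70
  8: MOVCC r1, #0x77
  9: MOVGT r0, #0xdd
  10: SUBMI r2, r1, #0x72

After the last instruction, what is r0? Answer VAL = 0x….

0: ✓ CMP  NZCV=1010
1: · MOVVS
2: · SUBCC
3: ✓ CMP  NZCV=1001
4: · SUBCS
5: · ADDEQ
6: · SUBCS
7: ✓ CMP  NZCV=1000
8: ✓ MOVCC  r1←0x77
9: · MOVGT
10: ✓ SUBMI  r2←0x05

VAL = 0xec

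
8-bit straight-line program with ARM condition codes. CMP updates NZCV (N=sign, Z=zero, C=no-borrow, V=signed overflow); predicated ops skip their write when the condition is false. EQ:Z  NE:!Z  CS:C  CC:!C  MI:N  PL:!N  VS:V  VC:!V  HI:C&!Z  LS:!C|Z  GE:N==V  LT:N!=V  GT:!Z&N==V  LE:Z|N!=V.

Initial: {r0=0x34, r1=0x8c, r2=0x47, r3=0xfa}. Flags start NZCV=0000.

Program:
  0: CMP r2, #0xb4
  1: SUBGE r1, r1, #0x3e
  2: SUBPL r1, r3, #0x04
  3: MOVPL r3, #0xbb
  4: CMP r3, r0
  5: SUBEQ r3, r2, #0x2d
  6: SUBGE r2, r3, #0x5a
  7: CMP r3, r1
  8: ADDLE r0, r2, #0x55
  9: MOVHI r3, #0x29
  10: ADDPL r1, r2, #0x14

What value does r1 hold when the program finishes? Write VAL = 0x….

[0] flags=1001 → (cmp)
[1] flags=1001 GE?T → r1=0x4e
[2] flags=1001 PL?F → skip
[3] flags=1001 PL?F → skip
[4] flags=1010 → (cmp)
[5] flags=1010 EQ?F → skip
[6] flags=1010 GE?F → skip
[7] flags=1010 → (cmp)
[8] flags=1010 LE?T → r0=0x9c
[9] flags=1010 HI?T → r3=0x29
[10] flags=1010 PL?F → skip

VAL = 0x4e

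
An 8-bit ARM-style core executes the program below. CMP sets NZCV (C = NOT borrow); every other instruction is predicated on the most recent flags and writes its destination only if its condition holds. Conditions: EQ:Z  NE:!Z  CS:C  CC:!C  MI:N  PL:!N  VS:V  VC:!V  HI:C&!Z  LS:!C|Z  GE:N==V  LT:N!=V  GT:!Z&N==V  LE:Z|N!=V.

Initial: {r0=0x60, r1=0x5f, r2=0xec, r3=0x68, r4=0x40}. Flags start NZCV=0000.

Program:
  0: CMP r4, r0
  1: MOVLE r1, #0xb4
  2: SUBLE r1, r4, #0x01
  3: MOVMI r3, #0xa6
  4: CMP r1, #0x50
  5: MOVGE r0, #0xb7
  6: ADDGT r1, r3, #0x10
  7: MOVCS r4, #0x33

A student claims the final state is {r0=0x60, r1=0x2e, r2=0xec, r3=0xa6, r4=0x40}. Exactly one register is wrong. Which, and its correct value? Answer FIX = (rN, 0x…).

[0] flags=1000 → (cmp)
[1] flags=1000 LE?T → r1=0xb4
[2] flags=1000 LE?T → r1=0x3f
[3] flags=1000 MI?T → r3=0xa6
[4] flags=1000 → (cmp)
[5] flags=1000 GE?F → skip
[6] flags=1000 GT?F → skip
[7] flags=1000 CS?F → skip

FIX = (r1, 0x3f)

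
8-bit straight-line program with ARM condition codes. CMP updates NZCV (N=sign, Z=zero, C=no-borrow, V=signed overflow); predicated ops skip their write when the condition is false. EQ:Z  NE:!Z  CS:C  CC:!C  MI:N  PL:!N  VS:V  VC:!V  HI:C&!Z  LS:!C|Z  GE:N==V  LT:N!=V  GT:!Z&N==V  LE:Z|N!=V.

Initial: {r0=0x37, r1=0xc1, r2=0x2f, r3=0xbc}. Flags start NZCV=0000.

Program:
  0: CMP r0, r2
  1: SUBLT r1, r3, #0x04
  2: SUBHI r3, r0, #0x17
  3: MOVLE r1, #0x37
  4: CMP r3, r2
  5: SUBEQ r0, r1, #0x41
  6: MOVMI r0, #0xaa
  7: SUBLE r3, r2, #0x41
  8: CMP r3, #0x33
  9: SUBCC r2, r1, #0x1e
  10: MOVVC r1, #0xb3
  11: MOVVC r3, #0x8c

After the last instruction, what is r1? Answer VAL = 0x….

[0] flags=0010 → (cmp)
[1] flags=0010 LT?F → skip
[2] flags=0010 HI?T → r3=0x20
[3] flags=0010 LE?F → skip
[4] flags=1000 → (cmp)
[5] flags=1000 EQ?F → skip
[6] flags=1000 MI?T → r0=0xaa
[7] flags=1000 LE?T → r3=0xee
[8] flags=1010 → (cmp)
[9] flags=1010 CC?F → skip
[10] flags=1010 VC?T → r1=0xb3
[11] flags=1010 VC?T → r3=0x8c

VAL = 0xb3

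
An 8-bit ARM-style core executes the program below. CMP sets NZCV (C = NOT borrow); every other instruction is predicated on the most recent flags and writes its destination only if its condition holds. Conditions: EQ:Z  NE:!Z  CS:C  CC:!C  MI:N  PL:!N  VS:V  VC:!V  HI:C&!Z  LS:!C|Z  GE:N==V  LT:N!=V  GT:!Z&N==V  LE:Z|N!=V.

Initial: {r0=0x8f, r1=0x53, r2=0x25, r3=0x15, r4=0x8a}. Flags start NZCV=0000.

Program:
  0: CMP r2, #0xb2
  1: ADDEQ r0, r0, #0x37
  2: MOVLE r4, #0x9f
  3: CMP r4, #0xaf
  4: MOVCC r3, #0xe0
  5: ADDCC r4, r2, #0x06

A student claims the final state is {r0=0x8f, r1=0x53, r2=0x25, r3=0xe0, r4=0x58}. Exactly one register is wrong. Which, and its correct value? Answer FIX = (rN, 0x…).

[0] flags=0000 → (cmp)
[1] flags=0000 EQ?F → skip
[2] flags=0000 LE?F → skip
[3] flags=1000 → (cmp)
[4] flags=1000 CC?T → r3=0xe0
[5] flags=1000 CC?T → r4=0x2b

FIX = (r4, 0x2b)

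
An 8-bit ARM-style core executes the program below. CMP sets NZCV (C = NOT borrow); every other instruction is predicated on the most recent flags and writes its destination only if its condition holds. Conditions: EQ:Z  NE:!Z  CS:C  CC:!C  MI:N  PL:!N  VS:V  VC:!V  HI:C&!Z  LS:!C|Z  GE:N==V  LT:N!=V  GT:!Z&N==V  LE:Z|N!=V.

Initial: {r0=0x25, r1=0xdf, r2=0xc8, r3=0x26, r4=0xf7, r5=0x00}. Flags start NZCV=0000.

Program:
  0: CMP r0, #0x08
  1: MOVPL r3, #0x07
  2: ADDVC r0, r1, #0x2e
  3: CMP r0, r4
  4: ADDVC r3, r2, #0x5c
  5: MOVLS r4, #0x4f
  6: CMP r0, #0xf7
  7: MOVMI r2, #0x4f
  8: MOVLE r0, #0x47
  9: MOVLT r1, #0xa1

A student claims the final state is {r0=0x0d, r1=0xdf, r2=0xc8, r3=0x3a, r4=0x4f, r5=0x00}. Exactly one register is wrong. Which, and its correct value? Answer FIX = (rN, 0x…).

FIX = (r3, 0x24)

0: ✓ CMP  NZCV=0010
1: ✓ MOVPL  r3←0x07
2: ✓ ADDVC  r0←0x0d
3: ✓ CMP  NZCV=0000
4: ✓ ADDVC  r3←0x24
5: ✓ MOVLS  r4←0x4f
6: ✓ CMP  NZCV=0000
7: · MOVMI
8: · MOVLE
9: · MOVLT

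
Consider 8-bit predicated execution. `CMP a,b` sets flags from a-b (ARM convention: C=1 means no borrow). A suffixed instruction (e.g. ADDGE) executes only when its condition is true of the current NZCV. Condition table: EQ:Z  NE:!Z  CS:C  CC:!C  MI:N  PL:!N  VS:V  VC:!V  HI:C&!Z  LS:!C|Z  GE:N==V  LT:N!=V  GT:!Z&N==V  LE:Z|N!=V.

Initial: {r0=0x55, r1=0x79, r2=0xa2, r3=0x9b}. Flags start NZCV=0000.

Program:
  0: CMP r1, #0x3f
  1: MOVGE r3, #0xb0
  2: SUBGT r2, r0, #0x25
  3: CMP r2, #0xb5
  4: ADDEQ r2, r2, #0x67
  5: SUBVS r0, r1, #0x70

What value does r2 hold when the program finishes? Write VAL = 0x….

0: ✓ CMP  NZCV=0010
1: ✓ MOVGE  r3←0xb0
2: ✓ SUBGT  r2←0x30
3: ✓ CMP  NZCV=0000
4: · ADDEQ
5: · SUBVS

VAL = 0x30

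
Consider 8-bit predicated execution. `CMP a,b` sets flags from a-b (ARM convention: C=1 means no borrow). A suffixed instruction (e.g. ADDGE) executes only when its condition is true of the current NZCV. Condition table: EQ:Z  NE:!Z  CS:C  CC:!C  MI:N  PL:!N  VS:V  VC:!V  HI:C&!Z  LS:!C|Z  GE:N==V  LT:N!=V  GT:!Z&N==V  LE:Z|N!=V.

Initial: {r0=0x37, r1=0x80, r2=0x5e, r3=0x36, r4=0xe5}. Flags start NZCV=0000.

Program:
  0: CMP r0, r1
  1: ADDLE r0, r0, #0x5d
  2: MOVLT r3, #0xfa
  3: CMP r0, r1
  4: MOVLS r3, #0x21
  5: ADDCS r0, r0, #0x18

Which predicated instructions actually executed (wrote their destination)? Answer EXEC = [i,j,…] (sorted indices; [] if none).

0: ✓ CMP  NZCV=1001
1: · ADDLE
2: · MOVLT
3: ✓ CMP  NZCV=1001
4: ✓ MOVLS  r3←0x21
5: · ADDCS

EXEC = [4]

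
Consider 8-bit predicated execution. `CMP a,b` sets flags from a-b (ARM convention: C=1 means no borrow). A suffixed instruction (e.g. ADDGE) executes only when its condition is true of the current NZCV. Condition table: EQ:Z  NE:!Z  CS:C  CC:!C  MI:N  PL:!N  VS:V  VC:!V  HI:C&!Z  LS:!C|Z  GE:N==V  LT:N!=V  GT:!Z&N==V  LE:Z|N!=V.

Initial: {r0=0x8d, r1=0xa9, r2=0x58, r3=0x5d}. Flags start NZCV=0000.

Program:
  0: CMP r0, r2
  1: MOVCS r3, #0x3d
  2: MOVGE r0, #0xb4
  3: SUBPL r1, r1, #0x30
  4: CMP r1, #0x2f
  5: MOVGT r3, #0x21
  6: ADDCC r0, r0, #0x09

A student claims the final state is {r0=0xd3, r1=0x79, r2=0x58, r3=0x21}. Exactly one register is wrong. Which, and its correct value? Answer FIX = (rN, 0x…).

0: ✓ CMP  NZCV=0011
1: ✓ MOVCS  r3←0x3d
2: · MOVGE
3: ✓ SUBPL  r1←0x79
4: ✓ CMP  NZCV=0010
5: ✓ MOVGT  r3←0x21
6: · ADDCC

FIX = (r0, 0x8d)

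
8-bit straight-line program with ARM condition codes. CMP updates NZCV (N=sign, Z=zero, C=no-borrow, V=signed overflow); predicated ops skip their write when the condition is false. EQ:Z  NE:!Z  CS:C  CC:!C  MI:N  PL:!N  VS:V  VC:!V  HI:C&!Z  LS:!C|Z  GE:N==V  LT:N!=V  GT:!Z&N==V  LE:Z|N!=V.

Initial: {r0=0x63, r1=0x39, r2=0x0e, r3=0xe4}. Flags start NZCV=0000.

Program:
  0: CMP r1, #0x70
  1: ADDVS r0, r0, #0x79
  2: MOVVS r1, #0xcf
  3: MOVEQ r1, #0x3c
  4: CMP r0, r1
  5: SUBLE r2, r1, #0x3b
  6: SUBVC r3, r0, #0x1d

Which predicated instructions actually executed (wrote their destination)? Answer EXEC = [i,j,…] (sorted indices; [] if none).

EXEC = [6]

[0] flags=1000 → (cmp)
[1] flags=1000 VS?F → skip
[2] flags=1000 VS?F → skip
[3] flags=1000 EQ?F → skip
[4] flags=0010 → (cmp)
[5] flags=0010 LE?F → skip
[6] flags=0010 VC?T → r3=0x46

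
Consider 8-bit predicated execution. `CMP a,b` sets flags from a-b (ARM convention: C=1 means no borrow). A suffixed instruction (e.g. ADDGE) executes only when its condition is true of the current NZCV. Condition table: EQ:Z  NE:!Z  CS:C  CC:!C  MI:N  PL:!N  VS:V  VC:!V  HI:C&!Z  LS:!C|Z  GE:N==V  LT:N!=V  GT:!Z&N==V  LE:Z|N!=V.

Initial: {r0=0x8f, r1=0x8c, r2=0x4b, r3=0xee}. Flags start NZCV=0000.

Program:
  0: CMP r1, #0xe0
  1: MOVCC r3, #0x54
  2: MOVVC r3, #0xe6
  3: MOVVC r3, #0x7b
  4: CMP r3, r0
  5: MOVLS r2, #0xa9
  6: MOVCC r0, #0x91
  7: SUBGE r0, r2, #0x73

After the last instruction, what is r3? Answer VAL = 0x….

[0] flags=1000 → (cmp)
[1] flags=1000 CC?T → r3=0x54
[2] flags=1000 VC?T → r3=0xe6
[3] flags=1000 VC?T → r3=0x7b
[4] flags=1001 → (cmp)
[5] flags=1001 LS?T → r2=0xa9
[6] flags=1001 CC?T → r0=0x91
[7] flags=1001 GE?T → r0=0x36

VAL = 0x7b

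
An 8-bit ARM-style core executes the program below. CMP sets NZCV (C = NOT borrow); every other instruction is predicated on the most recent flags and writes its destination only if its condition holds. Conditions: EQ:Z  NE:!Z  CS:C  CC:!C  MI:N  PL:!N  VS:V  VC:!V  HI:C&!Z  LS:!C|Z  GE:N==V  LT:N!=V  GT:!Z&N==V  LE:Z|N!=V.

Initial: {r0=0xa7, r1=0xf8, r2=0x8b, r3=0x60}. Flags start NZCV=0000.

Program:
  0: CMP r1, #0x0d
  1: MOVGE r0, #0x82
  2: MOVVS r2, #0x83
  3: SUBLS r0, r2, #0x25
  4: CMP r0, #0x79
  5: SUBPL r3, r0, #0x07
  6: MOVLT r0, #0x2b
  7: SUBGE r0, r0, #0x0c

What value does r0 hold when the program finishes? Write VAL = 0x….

VAL = 0x2b

0: ✓ CMP  NZCV=1010
1: · MOVGE
2: · MOVVS
3: · SUBLS
4: ✓ CMP  NZCV=0011
5: ✓ SUBPL  r3←0xa0
6: ✓ MOVLT  r0←0x2b
7: · SUBGE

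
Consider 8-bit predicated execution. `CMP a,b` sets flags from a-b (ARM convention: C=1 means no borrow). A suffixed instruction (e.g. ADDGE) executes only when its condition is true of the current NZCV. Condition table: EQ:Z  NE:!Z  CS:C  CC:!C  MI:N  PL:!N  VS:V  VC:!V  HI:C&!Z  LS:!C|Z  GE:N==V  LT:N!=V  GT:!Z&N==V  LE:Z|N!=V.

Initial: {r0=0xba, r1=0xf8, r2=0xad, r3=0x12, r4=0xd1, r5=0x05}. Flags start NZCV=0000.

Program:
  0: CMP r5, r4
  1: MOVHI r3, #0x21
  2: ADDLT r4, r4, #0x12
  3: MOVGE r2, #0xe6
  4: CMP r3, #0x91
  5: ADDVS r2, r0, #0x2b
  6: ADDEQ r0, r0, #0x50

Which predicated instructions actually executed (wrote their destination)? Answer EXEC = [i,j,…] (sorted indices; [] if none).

0: ✓ CMP  NZCV=0000
1: · MOVHI
2: · ADDLT
3: ✓ MOVGE  r2←0xe6
4: ✓ CMP  NZCV=1001
5: ✓ ADDVS  r2←0xe5
6: · ADDEQ

EXEC = [3,5]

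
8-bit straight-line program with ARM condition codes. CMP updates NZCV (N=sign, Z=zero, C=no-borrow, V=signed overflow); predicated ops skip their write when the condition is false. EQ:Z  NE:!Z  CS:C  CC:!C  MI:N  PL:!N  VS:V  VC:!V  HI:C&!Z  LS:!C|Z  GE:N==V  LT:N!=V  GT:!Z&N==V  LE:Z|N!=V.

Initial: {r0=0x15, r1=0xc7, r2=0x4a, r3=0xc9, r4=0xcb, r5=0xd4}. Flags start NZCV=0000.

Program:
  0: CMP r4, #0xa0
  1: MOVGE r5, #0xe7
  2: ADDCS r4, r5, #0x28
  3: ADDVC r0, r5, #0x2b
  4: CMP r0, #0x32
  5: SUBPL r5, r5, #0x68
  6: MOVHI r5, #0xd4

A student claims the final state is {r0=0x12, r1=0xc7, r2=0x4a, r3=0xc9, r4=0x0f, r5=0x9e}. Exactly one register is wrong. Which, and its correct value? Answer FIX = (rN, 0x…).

[0] flags=0010 → (cmp)
[1] flags=0010 GE?T → r5=0xe7
[2] flags=0010 CS?T → r4=0x0f
[3] flags=0010 VC?T → r0=0x12
[4] flags=1000 → (cmp)
[5] flags=1000 PL?F → skip
[6] flags=1000 HI?F → skip

FIX = (r5, 0xe7)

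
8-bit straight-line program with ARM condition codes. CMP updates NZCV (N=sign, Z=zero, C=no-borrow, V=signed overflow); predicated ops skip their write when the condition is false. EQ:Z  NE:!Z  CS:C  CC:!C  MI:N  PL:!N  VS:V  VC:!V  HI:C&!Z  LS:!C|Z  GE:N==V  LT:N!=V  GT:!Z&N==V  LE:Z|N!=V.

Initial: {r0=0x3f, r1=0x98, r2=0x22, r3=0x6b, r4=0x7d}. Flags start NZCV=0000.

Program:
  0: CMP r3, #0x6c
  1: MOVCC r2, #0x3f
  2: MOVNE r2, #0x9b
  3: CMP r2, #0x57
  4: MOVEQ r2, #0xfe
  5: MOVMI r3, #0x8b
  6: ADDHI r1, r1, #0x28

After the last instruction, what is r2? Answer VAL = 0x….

VAL = 0x9b

0: ✓ CMP  NZCV=1000
1: ✓ MOVCC  r2←0x3f
2: ✓ MOVNE  r2←0x9b
3: ✓ CMP  NZCV=0011
4: · MOVEQ
5: · MOVMI
6: ✓ ADDHI  r1←0xc0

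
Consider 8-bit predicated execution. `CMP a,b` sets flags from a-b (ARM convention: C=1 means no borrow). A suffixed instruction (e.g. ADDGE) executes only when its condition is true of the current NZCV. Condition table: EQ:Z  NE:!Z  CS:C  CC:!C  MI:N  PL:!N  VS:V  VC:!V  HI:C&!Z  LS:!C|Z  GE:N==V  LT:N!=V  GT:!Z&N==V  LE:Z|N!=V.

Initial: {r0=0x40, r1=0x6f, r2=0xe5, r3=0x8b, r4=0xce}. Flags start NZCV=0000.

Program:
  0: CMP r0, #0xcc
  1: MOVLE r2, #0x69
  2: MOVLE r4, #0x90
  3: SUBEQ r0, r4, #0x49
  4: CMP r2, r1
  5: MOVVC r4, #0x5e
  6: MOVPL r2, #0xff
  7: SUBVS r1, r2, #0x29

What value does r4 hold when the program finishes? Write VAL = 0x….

VAL = 0xce

0: ✓ CMP  NZCV=0000
1: · MOVLE
2: · MOVLE
3: · SUBEQ
4: ✓ CMP  NZCV=0011
5: · MOVVC
6: ✓ MOVPL  r2←0xff
7: ✓ SUBVS  r1←0xd6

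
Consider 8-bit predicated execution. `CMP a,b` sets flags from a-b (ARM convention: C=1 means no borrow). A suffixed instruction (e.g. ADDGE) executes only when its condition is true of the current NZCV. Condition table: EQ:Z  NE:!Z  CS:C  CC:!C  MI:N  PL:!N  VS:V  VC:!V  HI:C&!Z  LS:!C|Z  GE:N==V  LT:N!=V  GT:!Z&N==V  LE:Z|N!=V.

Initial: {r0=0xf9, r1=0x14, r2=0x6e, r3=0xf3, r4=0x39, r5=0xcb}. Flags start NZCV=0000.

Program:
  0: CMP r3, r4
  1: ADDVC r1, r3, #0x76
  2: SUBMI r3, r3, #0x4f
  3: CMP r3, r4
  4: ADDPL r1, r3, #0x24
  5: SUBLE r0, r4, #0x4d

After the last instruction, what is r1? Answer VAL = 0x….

VAL = 0xc8

0: ✓ CMP  NZCV=1010
1: ✓ ADDVC  r1←0x69
2: ✓ SUBMI  r3←0xa4
3: ✓ CMP  NZCV=0011
4: ✓ ADDPL  r1←0xc8
5: ✓ SUBLE  r0←0xec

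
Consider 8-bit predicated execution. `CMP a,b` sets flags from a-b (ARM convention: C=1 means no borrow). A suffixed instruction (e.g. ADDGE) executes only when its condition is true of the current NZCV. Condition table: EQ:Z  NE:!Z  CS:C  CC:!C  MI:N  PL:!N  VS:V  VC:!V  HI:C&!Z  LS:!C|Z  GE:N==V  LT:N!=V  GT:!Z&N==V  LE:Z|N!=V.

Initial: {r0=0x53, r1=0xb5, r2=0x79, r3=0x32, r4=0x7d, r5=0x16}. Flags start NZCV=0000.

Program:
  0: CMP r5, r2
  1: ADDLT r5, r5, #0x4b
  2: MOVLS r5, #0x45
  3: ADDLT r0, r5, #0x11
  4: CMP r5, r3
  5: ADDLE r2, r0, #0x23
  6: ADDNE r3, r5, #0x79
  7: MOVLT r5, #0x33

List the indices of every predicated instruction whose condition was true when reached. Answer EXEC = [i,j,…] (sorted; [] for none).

[0] flags=1000 → (cmp)
[1] flags=1000 LT?T → r5=0x61
[2] flags=1000 LS?T → r5=0x45
[3] flags=1000 LT?T → r0=0x56
[4] flags=0010 → (cmp)
[5] flags=0010 LE?F → skip
[6] flags=0010 NE?T → r3=0xbe
[7] flags=0010 LT?F → skip

EXEC = [1,2,3,6]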